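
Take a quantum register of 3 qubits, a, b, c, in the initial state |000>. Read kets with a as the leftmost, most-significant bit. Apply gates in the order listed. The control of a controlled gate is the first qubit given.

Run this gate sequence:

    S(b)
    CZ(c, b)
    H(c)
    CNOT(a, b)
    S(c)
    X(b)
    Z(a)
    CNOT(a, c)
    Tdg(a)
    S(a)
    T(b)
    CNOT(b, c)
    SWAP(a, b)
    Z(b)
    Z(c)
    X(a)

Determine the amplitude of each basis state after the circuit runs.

The final amplitudes are sqrt(2)*exp(3*I*pi/4)/2 on |000>, -sqrt(2)*exp(I*pi/4)/2 on |001>, and 0 on every other basis state.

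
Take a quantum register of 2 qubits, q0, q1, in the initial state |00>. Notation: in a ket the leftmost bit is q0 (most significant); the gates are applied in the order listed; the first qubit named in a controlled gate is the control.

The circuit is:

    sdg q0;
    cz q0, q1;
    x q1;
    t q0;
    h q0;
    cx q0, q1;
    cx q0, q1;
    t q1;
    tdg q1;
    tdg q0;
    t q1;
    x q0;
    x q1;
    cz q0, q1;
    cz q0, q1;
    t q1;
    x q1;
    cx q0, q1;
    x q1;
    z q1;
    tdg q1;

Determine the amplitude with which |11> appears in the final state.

The amplitude on |11> is -sqrt(2)/2. Key observation: the block from step 14 through step 15 cancels to the identity and can be dropped.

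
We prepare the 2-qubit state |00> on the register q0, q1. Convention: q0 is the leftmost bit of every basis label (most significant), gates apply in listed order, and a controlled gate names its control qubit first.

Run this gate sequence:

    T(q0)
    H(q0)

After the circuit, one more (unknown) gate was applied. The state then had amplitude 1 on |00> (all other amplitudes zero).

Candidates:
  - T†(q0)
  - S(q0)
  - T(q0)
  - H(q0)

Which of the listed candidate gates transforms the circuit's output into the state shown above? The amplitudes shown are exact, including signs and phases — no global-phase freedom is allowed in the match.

It was H(q0) that produced the state shown.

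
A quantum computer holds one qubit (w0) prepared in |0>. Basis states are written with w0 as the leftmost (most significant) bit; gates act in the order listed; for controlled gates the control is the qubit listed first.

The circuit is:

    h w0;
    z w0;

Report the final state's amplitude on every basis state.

The resulting statevector has amplitude sqrt(2)/2 on |0>, -sqrt(2)/2 on |1>.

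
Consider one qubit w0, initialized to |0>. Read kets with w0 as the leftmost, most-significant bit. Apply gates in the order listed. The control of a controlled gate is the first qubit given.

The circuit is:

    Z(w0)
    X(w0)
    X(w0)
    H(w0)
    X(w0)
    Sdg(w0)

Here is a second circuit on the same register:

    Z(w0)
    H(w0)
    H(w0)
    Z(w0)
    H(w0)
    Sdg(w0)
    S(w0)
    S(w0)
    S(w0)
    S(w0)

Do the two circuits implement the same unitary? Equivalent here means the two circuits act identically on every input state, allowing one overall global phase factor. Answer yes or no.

Yes, they are equivalent — the unitaries differ by at most a global phase.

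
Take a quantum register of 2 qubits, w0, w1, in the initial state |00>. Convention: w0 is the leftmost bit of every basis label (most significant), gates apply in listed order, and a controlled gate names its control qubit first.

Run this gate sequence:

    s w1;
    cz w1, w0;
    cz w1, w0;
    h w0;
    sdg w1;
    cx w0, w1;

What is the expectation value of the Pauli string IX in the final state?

The observable IX averages to 0.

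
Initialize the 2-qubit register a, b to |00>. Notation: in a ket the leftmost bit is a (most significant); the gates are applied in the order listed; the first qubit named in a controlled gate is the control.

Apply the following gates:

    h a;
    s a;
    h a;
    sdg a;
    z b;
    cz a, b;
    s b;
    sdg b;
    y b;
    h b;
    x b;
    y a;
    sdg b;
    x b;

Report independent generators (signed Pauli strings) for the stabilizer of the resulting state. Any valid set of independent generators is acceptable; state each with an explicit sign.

The final state is stabilized by the group generated by +XI, -IY; other independent generating sets are equally valid. Key observation: steps 7-8 multiply out to the identity, so the circuit reduces to the remaining gates.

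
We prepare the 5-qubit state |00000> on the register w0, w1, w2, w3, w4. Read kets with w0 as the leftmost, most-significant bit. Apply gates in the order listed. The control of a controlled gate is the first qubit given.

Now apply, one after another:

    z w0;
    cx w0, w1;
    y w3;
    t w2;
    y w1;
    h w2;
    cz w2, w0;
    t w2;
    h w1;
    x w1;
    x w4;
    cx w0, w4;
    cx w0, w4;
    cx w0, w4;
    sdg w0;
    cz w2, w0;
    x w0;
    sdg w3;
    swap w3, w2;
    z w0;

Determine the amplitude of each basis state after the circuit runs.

The final amplitudes are I/2 on |10101>, exp(3*I*pi/4)/2 on |10111>, -I/2 on |11101>, -exp(3*I*pi/4)/2 on |11111>, and 0 on every other basis state. Key observation: the block from step 13 through step 14 cancels to the identity and can be dropped.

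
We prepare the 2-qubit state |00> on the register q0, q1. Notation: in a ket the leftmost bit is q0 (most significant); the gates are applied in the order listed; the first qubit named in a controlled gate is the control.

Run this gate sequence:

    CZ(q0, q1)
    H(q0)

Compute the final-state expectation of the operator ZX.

The expectation value of ZX is 0.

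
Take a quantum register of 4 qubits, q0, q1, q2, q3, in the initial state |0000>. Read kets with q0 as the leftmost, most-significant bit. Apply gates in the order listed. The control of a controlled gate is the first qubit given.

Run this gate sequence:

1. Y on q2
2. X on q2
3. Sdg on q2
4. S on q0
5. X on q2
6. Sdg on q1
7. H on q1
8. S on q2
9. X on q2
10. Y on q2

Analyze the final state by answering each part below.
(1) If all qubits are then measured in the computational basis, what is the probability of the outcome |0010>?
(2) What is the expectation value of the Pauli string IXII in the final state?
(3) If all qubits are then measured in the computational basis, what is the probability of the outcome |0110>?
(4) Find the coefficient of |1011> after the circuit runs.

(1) Outcome |0010> occurs with probability 1/2.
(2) The observable IXII averages to 1.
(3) The probability of measuring |0110> is 1/2.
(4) The amplitude on |1011> is 0.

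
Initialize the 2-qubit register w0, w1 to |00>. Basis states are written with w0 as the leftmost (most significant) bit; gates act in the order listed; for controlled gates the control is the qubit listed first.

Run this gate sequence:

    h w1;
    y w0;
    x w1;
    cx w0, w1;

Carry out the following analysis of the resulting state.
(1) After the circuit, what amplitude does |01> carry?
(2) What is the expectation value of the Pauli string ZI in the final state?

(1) The final state's coefficient on |01> equals 0.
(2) The observable ZI averages to -1.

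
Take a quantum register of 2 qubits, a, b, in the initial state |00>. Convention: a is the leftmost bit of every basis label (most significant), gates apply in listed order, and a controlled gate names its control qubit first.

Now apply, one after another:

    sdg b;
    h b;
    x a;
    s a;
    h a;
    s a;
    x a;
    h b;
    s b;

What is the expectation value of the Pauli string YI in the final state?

In the final state, YI has expectation 1.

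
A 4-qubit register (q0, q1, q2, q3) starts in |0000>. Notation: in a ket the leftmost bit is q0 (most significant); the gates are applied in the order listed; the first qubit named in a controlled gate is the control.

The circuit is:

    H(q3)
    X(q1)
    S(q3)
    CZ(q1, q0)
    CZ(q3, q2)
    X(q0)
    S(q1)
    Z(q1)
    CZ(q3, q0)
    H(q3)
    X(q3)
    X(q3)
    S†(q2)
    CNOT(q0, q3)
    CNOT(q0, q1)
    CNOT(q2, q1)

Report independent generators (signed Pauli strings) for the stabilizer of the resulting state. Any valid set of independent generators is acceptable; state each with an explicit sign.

The stabilizer group can be generated by -IIIY, -ZIII, +IZII, +IIZI, among other valid generating sets. Key observation: steps 11-12 multiply out to the identity, so the circuit reduces to the remaining gates.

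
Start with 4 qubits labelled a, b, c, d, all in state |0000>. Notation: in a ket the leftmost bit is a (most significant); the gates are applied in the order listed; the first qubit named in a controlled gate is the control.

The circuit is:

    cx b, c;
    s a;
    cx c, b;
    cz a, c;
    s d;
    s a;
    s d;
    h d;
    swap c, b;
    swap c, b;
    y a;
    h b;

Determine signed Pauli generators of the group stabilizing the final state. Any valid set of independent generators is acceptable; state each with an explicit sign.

The stabilizer group can be generated by +IXII, +IIIX, -ZIII, +IIZI, among other valid generating sets.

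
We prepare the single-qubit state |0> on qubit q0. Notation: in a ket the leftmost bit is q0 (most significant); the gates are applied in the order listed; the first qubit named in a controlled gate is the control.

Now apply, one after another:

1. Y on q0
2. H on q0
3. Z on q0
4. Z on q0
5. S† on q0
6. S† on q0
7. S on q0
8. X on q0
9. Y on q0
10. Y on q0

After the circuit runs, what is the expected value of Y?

In the final state, Y has expectation -1.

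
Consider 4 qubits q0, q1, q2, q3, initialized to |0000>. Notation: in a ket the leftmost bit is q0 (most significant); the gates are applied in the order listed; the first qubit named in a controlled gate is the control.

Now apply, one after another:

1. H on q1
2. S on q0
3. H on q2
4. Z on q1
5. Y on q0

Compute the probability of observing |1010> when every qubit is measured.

A full measurement returns |1010> with probability 1/4.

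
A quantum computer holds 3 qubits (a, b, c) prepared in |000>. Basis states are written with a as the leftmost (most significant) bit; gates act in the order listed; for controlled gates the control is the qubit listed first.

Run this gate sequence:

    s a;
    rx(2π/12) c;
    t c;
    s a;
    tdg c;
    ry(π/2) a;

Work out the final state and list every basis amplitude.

The final amplitudes are 1/4 + sqrt(3)/4 on |000>, I*(1 - sqrt(3))/4 on |001>, 0 on |010>, 0 on |011>, 1/4 + sqrt(3)/4 on |100>, I*(1 - sqrt(3))/4 on |101>, 0 on |110>, 0 on |111>.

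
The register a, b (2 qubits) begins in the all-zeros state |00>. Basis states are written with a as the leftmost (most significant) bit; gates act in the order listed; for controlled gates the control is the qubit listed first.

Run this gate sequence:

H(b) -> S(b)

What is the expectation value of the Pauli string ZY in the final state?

In the final state, ZY has expectation 1.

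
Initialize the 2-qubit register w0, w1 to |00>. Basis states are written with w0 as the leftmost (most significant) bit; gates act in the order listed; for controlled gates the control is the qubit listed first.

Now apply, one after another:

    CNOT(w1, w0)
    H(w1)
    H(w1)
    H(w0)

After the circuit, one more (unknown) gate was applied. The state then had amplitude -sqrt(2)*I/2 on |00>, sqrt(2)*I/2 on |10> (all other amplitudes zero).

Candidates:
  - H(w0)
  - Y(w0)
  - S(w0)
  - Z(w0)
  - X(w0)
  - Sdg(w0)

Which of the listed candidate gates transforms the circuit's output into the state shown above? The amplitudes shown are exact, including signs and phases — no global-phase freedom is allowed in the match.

The applied gate was Y(w0). Key observation: steps 2-3 multiply out to the identity, so the circuit reduces to the remaining gates.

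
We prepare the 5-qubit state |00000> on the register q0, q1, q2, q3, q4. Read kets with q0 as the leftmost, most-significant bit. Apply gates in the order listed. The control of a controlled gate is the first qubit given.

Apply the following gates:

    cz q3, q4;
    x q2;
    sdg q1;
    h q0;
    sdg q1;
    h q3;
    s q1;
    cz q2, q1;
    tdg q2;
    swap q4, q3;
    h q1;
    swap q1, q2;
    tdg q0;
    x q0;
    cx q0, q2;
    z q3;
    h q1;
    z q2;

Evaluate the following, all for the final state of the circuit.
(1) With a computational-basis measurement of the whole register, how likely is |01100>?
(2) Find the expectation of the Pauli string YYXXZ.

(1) The probability of measuring |01100> is 1/16.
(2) In the final state, YYXXZ has expectation 0.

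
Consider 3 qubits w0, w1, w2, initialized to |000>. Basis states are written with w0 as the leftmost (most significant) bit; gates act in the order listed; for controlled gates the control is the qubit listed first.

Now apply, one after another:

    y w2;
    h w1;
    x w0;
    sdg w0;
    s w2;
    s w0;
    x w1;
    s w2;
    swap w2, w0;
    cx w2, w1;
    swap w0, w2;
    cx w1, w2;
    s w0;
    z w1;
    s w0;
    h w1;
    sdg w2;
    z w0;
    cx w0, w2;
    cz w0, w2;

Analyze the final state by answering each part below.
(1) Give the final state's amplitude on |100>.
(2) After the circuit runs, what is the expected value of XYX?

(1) The amplitude on |100> is -1/2.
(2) In the final state, XYX has expectation 0.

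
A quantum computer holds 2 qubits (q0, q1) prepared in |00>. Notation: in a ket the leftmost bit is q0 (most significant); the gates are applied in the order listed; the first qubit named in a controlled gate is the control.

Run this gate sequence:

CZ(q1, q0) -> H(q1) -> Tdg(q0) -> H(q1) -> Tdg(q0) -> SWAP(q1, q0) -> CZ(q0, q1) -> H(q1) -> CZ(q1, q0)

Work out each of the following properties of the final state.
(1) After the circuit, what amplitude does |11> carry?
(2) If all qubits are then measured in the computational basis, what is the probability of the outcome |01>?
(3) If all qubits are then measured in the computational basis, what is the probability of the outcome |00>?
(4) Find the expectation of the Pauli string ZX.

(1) The final state's coefficient on |11> equals 0.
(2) Outcome |01> occurs with probability 1/2.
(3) Outcome |00> occurs with probability 1/2.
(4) In the final state, ZX has expectation 1.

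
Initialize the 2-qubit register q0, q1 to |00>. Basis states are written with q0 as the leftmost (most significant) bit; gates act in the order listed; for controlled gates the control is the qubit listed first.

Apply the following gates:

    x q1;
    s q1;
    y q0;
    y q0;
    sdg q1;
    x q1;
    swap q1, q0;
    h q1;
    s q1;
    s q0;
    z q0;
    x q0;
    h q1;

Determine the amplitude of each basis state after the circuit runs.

The resulting statevector has amplitude 0 on |00>, 0 on |01>, 1/2 + I/2 on |10>, 1/2 - I/2 on |11>.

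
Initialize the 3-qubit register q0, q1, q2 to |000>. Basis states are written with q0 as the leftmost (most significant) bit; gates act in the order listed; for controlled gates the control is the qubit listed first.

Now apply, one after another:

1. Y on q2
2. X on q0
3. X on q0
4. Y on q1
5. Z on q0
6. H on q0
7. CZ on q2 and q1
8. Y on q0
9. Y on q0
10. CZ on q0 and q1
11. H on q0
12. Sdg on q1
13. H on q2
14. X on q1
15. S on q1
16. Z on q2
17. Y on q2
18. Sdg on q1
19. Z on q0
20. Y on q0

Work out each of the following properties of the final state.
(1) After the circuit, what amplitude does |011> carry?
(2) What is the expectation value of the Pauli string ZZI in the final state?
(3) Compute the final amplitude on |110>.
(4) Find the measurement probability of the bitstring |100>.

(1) The amplitude on |011> is 0.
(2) The expectation value of ZZI is 1.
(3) The amplitude on |110> is 0.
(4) Outcome |100> occurs with probability 0.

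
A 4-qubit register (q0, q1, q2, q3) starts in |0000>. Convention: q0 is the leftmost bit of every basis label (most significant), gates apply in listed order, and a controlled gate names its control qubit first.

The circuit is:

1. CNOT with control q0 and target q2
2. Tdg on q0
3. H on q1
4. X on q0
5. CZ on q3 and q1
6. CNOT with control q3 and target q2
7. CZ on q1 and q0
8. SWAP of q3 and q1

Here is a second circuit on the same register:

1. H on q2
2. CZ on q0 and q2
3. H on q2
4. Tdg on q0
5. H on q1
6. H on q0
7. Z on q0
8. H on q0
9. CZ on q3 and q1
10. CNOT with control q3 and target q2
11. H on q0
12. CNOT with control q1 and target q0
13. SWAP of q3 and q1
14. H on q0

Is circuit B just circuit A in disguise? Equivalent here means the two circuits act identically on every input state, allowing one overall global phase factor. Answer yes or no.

Yes: on every input state the two circuits agree up to one overall phase factor.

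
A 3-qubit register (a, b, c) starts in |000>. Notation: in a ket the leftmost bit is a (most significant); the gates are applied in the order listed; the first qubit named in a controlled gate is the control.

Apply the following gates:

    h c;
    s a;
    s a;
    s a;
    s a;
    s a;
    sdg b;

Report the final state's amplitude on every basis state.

After the circuit, the state carries amplitude sqrt(2)/2 on |000>, sqrt(2)/2 on |001>, and 0 on every other basis state.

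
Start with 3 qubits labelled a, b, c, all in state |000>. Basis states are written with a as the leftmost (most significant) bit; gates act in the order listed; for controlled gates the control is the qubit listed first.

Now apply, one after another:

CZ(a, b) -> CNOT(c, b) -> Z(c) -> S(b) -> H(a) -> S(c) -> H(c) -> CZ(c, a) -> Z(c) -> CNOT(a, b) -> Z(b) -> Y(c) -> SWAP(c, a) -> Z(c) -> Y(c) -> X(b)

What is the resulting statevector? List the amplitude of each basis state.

The resulting statevector has amplitude -1/2 on |000>, 0 on |001>, 0 on |010>, -1/2 on |011>, 1/2 on |100>, 0 on |101>, 0 on |110>, -1/2 on |111>.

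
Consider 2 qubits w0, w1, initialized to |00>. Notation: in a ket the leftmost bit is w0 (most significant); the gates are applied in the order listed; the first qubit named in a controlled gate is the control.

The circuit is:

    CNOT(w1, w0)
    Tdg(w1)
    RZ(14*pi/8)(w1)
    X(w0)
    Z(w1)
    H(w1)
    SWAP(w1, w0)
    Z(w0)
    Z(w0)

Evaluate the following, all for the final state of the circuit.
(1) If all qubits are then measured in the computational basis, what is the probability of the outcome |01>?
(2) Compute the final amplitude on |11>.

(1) Outcome |01> occurs with probability 1/2.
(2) The amplitude on |11> is -sqrt(2)*exp(I*pi/8)/2.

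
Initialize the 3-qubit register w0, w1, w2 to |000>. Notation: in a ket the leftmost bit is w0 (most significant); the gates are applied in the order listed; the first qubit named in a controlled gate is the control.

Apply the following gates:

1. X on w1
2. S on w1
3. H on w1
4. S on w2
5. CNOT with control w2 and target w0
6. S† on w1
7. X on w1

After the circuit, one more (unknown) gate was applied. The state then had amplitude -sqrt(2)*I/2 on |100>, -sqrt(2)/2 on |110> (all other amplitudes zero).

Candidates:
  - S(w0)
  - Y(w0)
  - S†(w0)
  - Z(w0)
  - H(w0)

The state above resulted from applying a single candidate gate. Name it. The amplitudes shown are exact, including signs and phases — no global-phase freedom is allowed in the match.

The unique candidate consistent with the amplitudes is Y(w0).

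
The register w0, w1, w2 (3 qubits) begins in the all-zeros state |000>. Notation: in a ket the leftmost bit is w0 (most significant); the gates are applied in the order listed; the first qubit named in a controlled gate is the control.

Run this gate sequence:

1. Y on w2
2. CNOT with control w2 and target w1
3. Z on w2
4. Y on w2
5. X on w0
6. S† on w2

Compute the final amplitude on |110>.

The final state's coefficient on |110> equals -1.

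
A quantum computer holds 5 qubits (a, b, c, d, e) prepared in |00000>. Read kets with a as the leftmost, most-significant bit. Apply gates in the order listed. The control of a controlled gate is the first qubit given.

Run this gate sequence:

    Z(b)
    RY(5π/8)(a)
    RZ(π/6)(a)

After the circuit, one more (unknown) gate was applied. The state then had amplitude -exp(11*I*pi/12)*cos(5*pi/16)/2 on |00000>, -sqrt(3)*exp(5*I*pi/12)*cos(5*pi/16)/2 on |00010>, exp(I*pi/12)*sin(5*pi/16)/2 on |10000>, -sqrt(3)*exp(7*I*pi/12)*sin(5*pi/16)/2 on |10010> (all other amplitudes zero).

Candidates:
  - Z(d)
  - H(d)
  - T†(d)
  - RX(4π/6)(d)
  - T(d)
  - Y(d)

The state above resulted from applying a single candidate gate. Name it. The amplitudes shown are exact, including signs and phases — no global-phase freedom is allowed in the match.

The applied gate was RX(4π/6)(d).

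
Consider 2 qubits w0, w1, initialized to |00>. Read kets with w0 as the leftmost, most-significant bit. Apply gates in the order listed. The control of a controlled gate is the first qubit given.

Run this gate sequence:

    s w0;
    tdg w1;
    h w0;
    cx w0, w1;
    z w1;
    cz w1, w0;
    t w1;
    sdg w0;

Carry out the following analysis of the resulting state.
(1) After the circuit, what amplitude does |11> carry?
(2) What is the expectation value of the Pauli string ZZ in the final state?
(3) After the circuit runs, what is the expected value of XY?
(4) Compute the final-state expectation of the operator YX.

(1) The final state's coefficient on |11> equals -sqrt(2)*exp(3*I*pi/4)/2.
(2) The expectation value of ZZ is 1.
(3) The observable XY averages to -sqrt(2)/2.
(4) The observable YX averages to -sqrt(2)/2.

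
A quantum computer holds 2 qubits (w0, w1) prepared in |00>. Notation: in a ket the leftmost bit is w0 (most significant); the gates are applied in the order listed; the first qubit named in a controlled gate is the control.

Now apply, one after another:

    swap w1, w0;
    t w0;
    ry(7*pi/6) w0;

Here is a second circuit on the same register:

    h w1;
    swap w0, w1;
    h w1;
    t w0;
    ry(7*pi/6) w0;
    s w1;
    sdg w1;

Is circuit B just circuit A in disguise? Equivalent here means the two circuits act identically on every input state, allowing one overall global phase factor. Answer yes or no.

No — the two circuits implement different unitaries, even allowing a global phase.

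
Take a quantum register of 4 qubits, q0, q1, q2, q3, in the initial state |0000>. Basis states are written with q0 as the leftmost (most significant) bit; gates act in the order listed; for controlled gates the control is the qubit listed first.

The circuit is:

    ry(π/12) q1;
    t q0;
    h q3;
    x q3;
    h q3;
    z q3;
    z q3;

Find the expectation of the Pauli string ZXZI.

The observable ZXZI averages to -sqrt(2)/4 + sqrt(6)/4.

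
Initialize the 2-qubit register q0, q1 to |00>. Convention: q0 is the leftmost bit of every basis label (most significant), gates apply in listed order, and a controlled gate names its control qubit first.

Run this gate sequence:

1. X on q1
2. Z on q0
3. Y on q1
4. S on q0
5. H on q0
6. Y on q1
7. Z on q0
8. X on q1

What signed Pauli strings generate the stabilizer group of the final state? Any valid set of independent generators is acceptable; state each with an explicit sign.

One valid set of independent stabilizer generators is -XI, +IZ (any independent generating set of the same group is equally correct).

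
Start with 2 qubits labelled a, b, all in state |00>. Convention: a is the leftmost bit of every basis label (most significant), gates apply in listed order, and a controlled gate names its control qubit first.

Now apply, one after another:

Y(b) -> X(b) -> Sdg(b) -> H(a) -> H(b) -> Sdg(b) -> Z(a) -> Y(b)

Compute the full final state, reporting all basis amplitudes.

The resulting statevector has amplitude -I/2 on |00>, -1/2 on |01>, I/2 on |10>, 1/2 on |11>.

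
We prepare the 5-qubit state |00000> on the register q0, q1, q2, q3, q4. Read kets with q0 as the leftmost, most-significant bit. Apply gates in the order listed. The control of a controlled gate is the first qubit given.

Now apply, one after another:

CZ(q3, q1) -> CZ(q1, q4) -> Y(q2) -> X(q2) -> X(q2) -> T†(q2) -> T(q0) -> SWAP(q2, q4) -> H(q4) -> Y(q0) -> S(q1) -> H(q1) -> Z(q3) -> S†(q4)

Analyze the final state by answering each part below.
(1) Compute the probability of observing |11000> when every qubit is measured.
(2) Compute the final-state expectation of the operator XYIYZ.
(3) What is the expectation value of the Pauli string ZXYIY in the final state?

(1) The probability of measuring |11000> is 1/4.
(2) In the final state, XYIYZ has expectation 0.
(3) In the final state, ZXYIY has expectation 0.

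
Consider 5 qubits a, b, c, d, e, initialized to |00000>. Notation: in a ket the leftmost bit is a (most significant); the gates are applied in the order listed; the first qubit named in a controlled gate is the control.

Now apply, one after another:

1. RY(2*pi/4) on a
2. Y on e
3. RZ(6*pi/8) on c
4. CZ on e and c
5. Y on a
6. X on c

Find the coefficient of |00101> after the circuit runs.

The final state's coefficient on |00101> equals -sqrt(2)*exp(5*I*pi/8)/2.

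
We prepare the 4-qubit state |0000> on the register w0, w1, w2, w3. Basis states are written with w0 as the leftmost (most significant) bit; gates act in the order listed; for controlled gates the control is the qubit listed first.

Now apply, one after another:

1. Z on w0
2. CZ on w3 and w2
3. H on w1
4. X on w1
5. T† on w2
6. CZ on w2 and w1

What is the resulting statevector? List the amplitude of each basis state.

The resulting statevector has amplitude sqrt(2)/2 on |0000>, sqrt(2)/2 on |0100>, and 0 on every other basis state.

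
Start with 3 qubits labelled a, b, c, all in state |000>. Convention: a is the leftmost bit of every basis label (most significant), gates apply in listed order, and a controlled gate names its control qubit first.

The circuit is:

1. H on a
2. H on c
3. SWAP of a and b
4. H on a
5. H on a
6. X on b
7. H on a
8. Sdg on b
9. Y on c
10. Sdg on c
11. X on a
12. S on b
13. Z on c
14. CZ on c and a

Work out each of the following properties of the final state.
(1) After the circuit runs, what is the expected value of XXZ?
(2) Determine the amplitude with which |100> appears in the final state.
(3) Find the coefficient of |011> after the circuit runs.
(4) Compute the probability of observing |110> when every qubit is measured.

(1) The observable XXZ averages to 1.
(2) |100> carries amplitude -sqrt(2)*I/4 in the final state.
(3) |011> carries amplitude -sqrt(2)/4 in the final state.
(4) A full measurement returns |110> with probability 1/8.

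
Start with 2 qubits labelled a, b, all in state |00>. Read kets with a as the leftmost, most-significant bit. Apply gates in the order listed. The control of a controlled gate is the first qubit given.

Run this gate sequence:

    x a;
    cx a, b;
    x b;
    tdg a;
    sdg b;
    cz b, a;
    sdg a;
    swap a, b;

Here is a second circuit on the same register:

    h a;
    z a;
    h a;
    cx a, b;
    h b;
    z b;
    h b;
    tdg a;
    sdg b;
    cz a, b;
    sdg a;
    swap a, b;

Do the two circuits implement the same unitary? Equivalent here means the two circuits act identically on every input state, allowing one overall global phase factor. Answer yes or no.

Yes — the two circuits implement the same unitary up to a global phase.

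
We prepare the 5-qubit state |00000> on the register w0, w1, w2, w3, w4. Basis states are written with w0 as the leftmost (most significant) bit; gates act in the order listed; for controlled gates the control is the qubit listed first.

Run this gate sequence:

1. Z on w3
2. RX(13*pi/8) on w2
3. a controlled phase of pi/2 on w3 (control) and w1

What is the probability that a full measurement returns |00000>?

A full measurement returns |00000> with probability cos(3*pi/16)**2.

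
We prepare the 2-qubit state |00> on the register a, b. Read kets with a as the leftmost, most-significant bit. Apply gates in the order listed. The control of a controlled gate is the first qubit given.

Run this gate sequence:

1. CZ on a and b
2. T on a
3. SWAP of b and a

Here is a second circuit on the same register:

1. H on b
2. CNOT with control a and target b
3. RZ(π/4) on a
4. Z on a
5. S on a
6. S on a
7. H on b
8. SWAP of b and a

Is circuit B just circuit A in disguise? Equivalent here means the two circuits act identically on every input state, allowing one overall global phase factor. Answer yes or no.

Yes — the two circuits implement the same unitary up to a global phase.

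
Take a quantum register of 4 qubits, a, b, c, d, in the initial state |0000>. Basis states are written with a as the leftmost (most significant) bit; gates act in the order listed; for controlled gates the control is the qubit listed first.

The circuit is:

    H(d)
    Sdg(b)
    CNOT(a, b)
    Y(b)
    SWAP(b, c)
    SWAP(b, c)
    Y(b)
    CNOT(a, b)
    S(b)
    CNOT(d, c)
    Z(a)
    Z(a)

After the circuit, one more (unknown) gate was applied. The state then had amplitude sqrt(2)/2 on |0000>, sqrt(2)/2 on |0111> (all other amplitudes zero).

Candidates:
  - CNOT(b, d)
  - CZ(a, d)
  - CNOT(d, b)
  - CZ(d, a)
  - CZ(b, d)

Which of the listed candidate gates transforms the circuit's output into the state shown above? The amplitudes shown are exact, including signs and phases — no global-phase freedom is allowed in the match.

The applied gate was CNOT(d, b). Key observation: steps 2-9 multiply out to the identity, so the circuit reduces to the remaining gates.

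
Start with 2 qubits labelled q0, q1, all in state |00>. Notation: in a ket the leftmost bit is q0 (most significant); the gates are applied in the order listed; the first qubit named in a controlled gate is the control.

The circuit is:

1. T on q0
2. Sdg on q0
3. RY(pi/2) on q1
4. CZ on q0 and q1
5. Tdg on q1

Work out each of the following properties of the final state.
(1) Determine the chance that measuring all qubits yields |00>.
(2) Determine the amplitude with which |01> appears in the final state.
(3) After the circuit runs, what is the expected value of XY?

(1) The probability of measuring |00> is 1/2.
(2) |01> carries amplitude -sqrt(2)*exp(3*I*pi/4)/2 in the final state.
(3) The observable XY averages to 0.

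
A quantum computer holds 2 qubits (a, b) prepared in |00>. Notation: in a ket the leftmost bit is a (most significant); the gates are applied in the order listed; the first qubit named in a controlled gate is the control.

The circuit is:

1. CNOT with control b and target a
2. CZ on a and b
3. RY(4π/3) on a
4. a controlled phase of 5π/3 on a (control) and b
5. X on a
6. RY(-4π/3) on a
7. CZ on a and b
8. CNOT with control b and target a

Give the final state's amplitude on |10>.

The amplitude on |10> is -1/2.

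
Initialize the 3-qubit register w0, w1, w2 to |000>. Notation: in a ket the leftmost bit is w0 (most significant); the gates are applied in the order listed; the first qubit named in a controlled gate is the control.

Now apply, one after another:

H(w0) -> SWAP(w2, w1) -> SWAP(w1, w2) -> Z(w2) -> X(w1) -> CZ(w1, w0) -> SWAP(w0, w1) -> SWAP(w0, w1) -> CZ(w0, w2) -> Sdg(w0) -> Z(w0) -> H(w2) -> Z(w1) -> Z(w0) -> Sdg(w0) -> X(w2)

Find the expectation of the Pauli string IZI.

In the final state, IZI has expectation -1. Key observation: gates 7-8 undo each other exactly, leaving only the rest of the circuit to track.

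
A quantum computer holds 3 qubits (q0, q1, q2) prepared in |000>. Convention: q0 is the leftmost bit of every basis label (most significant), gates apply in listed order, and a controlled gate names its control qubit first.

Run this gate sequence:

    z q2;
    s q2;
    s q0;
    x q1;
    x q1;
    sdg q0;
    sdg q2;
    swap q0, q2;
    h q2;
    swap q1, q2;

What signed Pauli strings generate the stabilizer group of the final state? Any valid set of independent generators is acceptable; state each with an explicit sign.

One valid set of independent stabilizer generators is +IXI, +ZII, +IIZ (any independent generating set of the same group is equally correct). Key observation: the block from step 2 through step 7 cancels to the identity and can be dropped.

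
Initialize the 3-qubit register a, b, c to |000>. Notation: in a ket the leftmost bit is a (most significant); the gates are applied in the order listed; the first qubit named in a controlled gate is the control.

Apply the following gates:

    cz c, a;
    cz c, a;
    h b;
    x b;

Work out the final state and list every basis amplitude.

After the circuit, the state carries amplitude sqrt(2)/2 on |000>, sqrt(2)/2 on |010>, and 0 on every other basis state. Key observation: gates 1-2 undo each other exactly, leaving only the rest of the circuit to track.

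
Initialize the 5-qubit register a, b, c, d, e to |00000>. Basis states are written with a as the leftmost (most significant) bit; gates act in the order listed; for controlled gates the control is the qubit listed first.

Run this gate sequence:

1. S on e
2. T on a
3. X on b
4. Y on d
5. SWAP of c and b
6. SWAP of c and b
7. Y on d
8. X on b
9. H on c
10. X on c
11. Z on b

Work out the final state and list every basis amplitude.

After the circuit, the state carries amplitude sqrt(2)/2 on |00000>, sqrt(2)/2 on |00100>, and 0 on every other basis state. Key observation: gates 3-8 undo each other exactly, leaving only the rest of the circuit to track.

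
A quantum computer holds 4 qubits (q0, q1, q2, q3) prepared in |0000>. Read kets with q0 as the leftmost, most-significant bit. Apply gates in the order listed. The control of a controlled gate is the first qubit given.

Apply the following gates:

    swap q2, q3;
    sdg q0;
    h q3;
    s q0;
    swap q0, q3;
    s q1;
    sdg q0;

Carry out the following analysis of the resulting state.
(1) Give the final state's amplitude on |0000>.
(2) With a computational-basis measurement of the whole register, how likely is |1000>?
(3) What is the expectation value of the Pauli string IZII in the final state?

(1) The final state's coefficient on |0000> equals sqrt(2)/2.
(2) A full measurement returns |1000> with probability 1/2.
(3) The observable IZII averages to 1.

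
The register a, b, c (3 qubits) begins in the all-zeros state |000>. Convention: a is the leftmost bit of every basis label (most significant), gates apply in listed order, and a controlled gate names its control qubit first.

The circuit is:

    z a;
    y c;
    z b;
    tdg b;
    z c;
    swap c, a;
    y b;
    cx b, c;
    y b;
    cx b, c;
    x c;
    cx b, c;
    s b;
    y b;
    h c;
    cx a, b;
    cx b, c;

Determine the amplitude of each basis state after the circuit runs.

After the circuit, the state carries amplitude sqrt(2)/2 on |100>, sqrt(2)/2 on |101>, and 0 on every other basis state.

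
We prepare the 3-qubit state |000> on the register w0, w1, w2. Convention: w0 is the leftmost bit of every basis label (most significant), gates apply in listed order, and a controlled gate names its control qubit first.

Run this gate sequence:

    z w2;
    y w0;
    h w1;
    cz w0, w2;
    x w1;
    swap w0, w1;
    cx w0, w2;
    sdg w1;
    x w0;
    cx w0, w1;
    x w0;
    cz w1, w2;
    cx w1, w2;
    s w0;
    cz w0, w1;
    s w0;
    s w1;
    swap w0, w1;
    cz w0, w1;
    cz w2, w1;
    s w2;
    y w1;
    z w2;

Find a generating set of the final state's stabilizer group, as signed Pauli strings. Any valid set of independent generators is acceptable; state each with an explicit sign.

One valid set of independent stabilizer generators is +XYI, -ZZI, +IIZ (any independent generating set of the same group is equally correct).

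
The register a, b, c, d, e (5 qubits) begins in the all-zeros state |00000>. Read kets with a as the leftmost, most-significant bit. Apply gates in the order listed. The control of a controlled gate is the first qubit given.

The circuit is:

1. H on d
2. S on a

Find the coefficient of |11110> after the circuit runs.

The amplitude on |11110> is 0.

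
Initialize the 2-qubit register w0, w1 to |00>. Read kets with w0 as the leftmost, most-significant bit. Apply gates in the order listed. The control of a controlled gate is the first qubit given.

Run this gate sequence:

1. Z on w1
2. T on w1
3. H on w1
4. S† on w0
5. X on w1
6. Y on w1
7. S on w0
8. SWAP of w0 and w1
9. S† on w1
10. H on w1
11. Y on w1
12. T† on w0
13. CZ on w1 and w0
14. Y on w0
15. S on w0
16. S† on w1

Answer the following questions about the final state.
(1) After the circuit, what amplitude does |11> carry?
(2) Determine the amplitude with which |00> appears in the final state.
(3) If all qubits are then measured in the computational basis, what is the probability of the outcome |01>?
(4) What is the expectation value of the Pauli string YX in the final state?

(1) The final state's coefficient on |11> equals I/2.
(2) The final state's coefficient on |00> equals -exp(I*pi/4)/2.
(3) Outcome |01> occurs with probability 1/4.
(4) The expectation value of YX is -sqrt(2)/2.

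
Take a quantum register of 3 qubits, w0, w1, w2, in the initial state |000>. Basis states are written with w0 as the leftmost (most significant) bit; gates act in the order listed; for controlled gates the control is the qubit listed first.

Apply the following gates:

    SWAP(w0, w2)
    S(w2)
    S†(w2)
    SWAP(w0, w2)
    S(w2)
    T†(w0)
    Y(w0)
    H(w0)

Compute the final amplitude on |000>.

The amplitude on |000> is sqrt(2)*I/2. Key observation: gates 1-4 undo each other exactly, leaving only the rest of the circuit to track.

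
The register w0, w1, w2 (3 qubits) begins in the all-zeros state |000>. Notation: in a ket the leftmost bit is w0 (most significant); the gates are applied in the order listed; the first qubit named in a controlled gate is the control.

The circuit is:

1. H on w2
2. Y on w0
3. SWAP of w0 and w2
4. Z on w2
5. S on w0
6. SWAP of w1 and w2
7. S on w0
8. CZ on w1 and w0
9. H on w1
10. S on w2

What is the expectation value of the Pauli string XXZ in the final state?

The expectation value of XXZ is -1.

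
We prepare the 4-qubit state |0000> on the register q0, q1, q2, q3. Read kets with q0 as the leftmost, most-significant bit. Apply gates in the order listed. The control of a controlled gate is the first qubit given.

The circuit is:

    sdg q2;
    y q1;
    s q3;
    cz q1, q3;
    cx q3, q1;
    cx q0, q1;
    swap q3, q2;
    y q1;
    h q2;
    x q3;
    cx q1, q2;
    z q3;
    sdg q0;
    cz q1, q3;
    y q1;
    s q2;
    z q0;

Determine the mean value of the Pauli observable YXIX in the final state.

In the final state, YXIX has expectation 0.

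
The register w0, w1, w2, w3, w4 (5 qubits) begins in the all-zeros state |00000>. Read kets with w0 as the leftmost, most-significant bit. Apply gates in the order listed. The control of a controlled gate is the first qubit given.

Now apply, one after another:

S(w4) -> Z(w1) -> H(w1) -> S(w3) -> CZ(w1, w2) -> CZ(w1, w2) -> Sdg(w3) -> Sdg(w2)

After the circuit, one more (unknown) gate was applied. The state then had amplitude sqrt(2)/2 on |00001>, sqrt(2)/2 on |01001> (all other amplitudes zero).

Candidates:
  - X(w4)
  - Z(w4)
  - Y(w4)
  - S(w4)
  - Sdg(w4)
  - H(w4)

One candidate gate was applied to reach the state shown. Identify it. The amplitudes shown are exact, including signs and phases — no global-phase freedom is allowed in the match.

It was X(w4) that produced the state shown.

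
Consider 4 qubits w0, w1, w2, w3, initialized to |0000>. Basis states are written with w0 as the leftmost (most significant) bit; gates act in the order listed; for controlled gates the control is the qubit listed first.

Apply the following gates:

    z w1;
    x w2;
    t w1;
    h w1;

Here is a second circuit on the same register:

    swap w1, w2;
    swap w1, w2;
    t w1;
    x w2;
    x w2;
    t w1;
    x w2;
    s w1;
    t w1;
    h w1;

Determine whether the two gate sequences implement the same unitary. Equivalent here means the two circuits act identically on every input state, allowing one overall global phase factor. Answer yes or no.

Yes: on every input state the two circuits agree up to one overall phase factor.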